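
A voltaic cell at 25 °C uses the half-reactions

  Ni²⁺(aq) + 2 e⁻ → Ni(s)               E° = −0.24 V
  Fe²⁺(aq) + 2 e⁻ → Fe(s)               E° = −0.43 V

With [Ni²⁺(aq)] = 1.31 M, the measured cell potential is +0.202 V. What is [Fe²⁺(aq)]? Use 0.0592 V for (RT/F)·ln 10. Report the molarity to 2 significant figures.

0.52 M

Ni²⁺/Ni is the cathode (higher E°); E°cell = −0.24 − (−0.43) = +0.19 V with n = 2.
From the Nernst equation, log Q = n(E° − E)/0.0592 = 2·(+0.19 − (+0.202))/0.0592 = −0.405.
For Ni²⁺(aq) + Fe(s) → Ni(s) + Fe²⁺(aq), the reaction quotient is Q = [Fe²⁺(aq)] / [Ni²⁺(aq)].
Solving for the unknown gives log [Fe²⁺(aq)] = −0.288, so [Fe²⁺(aq)] ≈ 0.52 M.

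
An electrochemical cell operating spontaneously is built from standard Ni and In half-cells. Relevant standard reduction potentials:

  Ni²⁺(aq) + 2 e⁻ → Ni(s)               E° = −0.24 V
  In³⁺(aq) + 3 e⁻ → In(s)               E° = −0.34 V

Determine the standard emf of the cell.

Of the two couples in this cell, the one with the more positive reduction potential is reduced at the cathode: here that is Ni²⁺/Ni (−0.24 V); In³⁺/In (−0.34 V) is the anode.
E°cell = E°(cathode) − E°(anode) = −0.24 − (−0.34) = +0.10 V.

+0.10 V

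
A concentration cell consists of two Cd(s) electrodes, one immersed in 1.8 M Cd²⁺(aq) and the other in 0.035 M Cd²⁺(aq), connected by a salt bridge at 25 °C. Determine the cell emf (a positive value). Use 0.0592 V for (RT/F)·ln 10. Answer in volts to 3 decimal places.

0.051 V

For a concentration cell E°cell = 0, since both electrodes use the same couple.
The compartment with the higher Cd²⁺(aq) concentration (1.8 M) acts as the cathode; ions are reduced there and produced at the dilute (0.035 M) anode.
With n = 2, Ecell = −(0.0592/2)·log([dilute]/[conc]) = −(0.0592/2)·log(0.035/1.8) = +0.051 V.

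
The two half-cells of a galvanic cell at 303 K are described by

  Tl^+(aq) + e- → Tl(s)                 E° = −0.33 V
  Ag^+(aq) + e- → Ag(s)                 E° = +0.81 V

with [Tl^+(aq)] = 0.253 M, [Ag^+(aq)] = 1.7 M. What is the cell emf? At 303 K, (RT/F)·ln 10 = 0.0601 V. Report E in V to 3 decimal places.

+1.190 V

The Ag⁺/Ag couple has the more positive E°, so it is the cathode; Tl⁺/Tl is the anode.
The standard potential is +0.81 − (−0.33) = +1.14 V and the balanced reaction transfers n = 1 electron.
Balancing gives Ag^+(aq) + Tl(s) → Ag(s) + Tl^+(aq); hence Q = [Tl^+(aq)] / [Ag^+(aq)] = 0.149 (log Q = −0.827).
Applying E = E° − (RT ln10/nF)·log Q gives +1.14 − (0.0601/1)(−0.827) = +1.190 V.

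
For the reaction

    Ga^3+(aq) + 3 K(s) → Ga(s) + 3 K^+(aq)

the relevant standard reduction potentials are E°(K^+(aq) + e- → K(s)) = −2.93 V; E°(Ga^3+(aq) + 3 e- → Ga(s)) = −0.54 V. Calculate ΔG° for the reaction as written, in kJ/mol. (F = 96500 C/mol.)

In the reaction as written Ga^3+(aq) is reduced, so the Ga³⁺/Ga couple is the cathode and K⁺/K is the anode.
E°cell = −0.54 − (−2.93) = +2.39 V; balancing electrons gives n = 3.
ΔG° = −nFE°cell = −(3)(96500)(+2.39) J/mol = −692 kJ/mol.

−692 kJ/mol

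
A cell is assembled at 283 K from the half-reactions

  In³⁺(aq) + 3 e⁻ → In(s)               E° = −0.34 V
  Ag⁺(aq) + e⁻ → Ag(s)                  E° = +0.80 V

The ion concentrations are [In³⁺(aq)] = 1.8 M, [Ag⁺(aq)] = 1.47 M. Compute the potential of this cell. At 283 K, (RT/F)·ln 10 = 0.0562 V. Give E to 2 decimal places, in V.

The Ag⁺/Ag couple has the more positive E°, so it is the cathode; In³⁺/In is the anode.
The standard potential is +0.80 − (−0.34) = +1.14 V and the balanced reaction transfers n = 3 electrons.
For the overall reaction 3 Ag⁺(aq) + In(s) → 3 Ag(s) + In³⁺(aq), Q = [In³⁺(aq)] / [Ag⁺(aq)]^3 = 0.567, giving log Q = −0.247.
E = E° − (0.0562/n)·log Q = +1.14 − (0.0562/3)(−0.247) = +1.14 V.

+1.14 V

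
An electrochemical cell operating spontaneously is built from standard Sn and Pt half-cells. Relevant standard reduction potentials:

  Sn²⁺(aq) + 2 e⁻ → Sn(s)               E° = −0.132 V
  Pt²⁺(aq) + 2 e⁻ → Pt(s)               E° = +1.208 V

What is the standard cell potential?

+1.340 V

The Pt²⁺/Pt couple has the higher E°, so Pt ion is reduced (cathode) and Sn is oxidized (anode).
E°cell = E°(cathode) − E°(anode) = +1.208 − (−0.132) = +1.340 V.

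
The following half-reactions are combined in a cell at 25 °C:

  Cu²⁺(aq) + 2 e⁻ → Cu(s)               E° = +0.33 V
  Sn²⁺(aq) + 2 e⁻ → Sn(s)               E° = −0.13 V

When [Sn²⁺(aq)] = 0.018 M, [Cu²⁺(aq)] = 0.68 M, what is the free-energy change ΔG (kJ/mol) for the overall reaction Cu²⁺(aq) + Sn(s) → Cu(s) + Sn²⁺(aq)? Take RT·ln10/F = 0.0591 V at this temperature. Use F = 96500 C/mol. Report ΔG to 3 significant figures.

−97.8 kJ/mol

The standard cell potential is +0.33 − (−0.13) = +0.46 V, with n = 2 electrons in the balanced equation.
Q = [Sn²⁺(aq)] / [Cu²⁺(aq)] = 0.0265, so log Q = −1.577 and E = +0.46 − (0.0591/2)(−1.577) = +0.5066 V.
Finally ΔG = −nFE = −(2)(96500 C/mol)(+0.5066 V) = −97.8 kJ/mol.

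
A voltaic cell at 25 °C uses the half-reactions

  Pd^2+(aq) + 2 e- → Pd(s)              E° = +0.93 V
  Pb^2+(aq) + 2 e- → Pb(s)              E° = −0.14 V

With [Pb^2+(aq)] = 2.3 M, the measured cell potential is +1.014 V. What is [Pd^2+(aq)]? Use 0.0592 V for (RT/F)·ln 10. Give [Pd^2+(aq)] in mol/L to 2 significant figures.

Pd²⁺/Pd is the cathode (higher E°); E°cell = +0.93 − (−0.14) = +1.07 V with n = 2.
From the Nernst equation, log Q = n(E° − E)/0.0592 = 2·(+1.07 − (+1.014))/0.0592 = 1.892.
For Pd^2+(aq) + Pb(s) → Pd(s) + Pb^2+(aq), the reaction quotient is Q = [Pb^2+(aq)] / [Pd^2+(aq)].
Substituting the known concentrations and solving, log [Pd^2+(aq)] = −1.530 and [Pd^2+(aq)] = 0.030 M.

0.030 M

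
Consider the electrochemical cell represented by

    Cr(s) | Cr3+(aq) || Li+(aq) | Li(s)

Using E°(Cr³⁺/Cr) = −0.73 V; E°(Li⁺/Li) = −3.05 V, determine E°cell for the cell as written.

By convention the left-hand electrode in cell notation is the anode (oxidation) and the right-hand electrode is the cathode (reduction).
E°cell = E°(right) − E°(left) = −3.05 − (−0.73) = −2.32 V.
The negative sign shows that, as written, the cell would require an external voltage to drive the reaction.

−2.32 V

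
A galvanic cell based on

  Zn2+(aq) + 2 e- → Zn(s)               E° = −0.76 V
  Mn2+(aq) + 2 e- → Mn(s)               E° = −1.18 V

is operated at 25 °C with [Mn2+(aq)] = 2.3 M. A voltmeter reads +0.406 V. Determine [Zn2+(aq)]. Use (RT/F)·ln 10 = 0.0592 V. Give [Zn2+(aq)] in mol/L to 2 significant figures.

With Zn²⁺/Zn at the cathode and Mn²⁺/Mn at the anode, E°cell = −0.76 − (−1.18) = +0.42 V (n = 2).
Rearranging E = E° − (0.0592/n)·log Q gives log Q = 2(+0.42 − (+0.406))/0.0592 = 0.473.
The balanced reaction is Zn2+(aq) + Mn(s) → Zn(s) + Mn2+(aq), so Q = [Mn2+(aq)] / [Zn2+(aq)].
Solving for the unknown gives log [Zn2+(aq)] = −0.111, so [Zn2+(aq)] ≈ 0.77 M.

0.77 M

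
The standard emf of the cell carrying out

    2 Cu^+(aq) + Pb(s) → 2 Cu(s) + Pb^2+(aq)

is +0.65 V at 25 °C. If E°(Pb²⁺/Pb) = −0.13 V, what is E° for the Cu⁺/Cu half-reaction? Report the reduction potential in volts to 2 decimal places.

In the reaction as written the Cu⁺/Cu couple is reduced (cathode) and Pb²⁺/Pb is oxidized (anode), so E°cell = E°(Cu⁺/Cu) − E°(Pb²⁺/Pb).
E°(Cu⁺/Cu) = E°cell + E°(anode) = +0.65 + (−0.13) = +0.52 V.

+0.52 V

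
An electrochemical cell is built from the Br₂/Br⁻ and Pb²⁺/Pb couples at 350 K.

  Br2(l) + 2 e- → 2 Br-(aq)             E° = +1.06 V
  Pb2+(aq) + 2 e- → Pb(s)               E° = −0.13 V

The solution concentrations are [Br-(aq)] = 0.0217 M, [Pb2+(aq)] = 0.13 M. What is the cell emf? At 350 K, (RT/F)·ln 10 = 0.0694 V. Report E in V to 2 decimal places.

Br₂/Br⁻ is reduced (cathode, E° = +1.06 V) and Pb²⁺/Pb is oxidized (anode).
E°cell = E°cat − E°an = +1.06 − (−0.13) = +1.19 V; n = 2.
Balancing gives Br2(l) + Pb(s) → 2 Br-(aq) + Pb2+(aq); hence Q = [Br-(aq)]^2·[Pb2+(aq)] = 6.12×10^−5 (log Q = −4.213).
E = E° − (0.0694/n)·log Q = +1.19 − (0.0694/2)(−4.213) = +1.34 V.

+1.34 V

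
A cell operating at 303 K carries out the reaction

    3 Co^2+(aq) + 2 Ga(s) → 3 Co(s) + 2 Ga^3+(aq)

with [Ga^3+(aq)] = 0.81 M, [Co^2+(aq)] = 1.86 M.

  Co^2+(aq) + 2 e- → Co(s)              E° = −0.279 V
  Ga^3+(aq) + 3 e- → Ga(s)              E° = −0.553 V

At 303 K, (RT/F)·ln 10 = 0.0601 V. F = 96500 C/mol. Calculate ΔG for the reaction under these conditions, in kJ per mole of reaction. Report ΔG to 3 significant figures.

−164 kJ/mol

E°cell = −0.279 − (−0.553) = +0.274 V; the balanced reaction transfers n = 6 electrons.
Q = [Ga^3+(aq)]^2 / [Co^2+(aq)]^3 = 0.102, so log Q = −0.992 and E = +0.274 − (0.0601/6)(−0.992) = +0.2839 V.
ΔG = −nFE = −(6)(96500)(+0.2839) J/mol = −164 kJ/mol.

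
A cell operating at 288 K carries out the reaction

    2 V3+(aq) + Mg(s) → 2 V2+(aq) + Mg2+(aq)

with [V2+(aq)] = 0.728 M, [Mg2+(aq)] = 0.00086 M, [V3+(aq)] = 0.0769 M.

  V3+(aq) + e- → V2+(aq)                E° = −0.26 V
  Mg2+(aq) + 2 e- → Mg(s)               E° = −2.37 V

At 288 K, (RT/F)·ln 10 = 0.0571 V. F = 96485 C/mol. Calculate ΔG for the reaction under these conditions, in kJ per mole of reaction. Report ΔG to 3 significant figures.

−413 kJ/mol

With V³⁺/V²⁺ reduced at the cathode, E°cell = −0.26 − (−2.37) = +2.11 V and n = 2.
Q = ([V2+(aq)]^2·[Mg2+(aq)]) / [V3+(aq)]^2 = 0.0771, so log Q = −1.113 and E = +2.11 − (0.0571/2)(−1.113) = +2.1418 V.
Finally ΔG = −nFE = −(2)(96485 C/mol)(+2.1418 V) = −413 kJ/mol.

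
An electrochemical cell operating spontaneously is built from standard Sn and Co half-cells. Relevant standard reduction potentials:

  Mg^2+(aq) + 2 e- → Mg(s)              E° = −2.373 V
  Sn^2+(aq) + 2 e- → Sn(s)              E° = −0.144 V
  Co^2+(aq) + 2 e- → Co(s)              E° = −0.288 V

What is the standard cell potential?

+0.144 V

The Sn²⁺/Sn couple has the higher E°, so Sn ion is reduced (cathode) and Co is oxidized (anode).
E°cell = E°(cathode) − E°(anode) = −0.144 − (−0.288) = +0.144 V.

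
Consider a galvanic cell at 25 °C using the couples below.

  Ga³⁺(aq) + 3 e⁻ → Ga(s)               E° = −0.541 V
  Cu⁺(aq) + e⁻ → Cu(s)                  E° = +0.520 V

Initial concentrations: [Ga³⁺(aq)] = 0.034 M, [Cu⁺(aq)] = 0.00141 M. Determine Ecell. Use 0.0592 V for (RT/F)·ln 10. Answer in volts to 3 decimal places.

Since E°(Cu⁺/Cu) > E°(Ga³⁺/Ga), Cu⁺/Cu serves as the cathode.
E°cell = E°cat − E°an = +0.520 − (−0.541) = +1.061 V; n = 3.
The balanced reaction is 3 Cu⁺(aq) + Ga(s) → 3 Cu(s) + Ga³⁺(aq), so Q = [Ga³⁺(aq)] / [Cu⁺(aq)]^3 = 1.21×10^7 and log Q = 7.084.
By the Nernst equation, E = +1.061 − (0.0592/3)·(7.084) = +0.921 V.

+0.921 V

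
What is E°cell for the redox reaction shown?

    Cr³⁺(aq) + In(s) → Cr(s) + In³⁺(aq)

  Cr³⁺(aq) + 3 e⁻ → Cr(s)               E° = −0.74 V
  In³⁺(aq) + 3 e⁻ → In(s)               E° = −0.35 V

In the reaction as written, Cr³⁺(aq) is reduced (cathode) and In³⁺(aq) is produced by oxidation at the anode.
E°cell = E°(cathode) − E°(anode) = −0.74 − (−0.35) = −0.39 V.

−0.39 V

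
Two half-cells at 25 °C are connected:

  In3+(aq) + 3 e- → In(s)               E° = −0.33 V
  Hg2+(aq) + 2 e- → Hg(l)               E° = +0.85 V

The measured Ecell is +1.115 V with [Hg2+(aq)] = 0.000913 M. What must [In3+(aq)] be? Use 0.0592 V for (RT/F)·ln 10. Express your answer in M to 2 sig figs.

0.054 M

The Hg²⁺/Hg couple has the larger reduction potential, so it is the cathode: E°cell = +0.85 − (−0.33) = +1.18 V and n = 6.
Rearranging E = E° − (0.0592/n)·log Q gives log Q = 6(+1.18 − (+1.115))/0.0592 = 6.588.
For 3 Hg2+(aq) + 2 In(s) → 3 Hg(l) + 2 In3+(aq), the reaction quotient is Q = [In3+(aq)]^2 / [Hg2+(aq)]^3.
Isolating [In3+(aq)] in Q = 10^{6.588} yields log [In3+(aq)] = −1.265, i.e. 0.054 M.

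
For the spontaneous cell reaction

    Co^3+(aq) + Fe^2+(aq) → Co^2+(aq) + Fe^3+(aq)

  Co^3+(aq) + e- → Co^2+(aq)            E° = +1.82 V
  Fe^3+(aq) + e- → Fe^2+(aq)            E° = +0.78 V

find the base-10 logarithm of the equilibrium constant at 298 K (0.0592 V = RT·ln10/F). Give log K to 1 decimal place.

log K = 17.6

The Co³⁺/Co²⁺ couple is reduced (cathode); E°cell = +1.82 − (+0.78) = +1.04 V with n = 1.
At equilibrium E = 0, so log K = nE°cell / 0.0592 = (1)(+1.04) / 0.0592 = 17.6.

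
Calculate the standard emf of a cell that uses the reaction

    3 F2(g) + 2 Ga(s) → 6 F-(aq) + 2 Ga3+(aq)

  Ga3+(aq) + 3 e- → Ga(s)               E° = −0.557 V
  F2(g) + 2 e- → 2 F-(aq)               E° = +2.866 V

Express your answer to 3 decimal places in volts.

+3.423 V

F2(g) gains electrons, so the F₂/F⁻ couple is the cathode; the Ga³⁺/Ga couple is the anode.
E°cell = E°(cathode) − E°(anode) = +2.866 − (−0.557) = +3.423 V.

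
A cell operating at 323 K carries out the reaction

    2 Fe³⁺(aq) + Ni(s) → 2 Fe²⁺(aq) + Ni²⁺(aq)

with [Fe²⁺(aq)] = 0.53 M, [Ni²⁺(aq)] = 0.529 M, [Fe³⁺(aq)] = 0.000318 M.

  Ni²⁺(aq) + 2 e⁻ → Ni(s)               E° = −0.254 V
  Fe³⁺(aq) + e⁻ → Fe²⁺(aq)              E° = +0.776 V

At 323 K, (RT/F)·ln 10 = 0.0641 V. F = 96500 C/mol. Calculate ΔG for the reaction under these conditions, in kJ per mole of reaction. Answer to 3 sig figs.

With Fe³⁺/Fe²⁺ reduced at the cathode, E°cell = +0.776 − (−0.254) = +1.030 V and n = 2.
Here Q = ([Fe²⁺(aq)]^2·[Ni²⁺(aq)]) / [Fe³⁺(aq)]^2 = 1.47×10^6 (log Q = 6.167), giving E = +1.030 − (0.0641/2)·(6.167) = +0.8323 V.
Finally ΔG = −nFE = −(2)(96500 C/mol)(+0.8323 V) = −161 kJ/mol.

−161 kJ/mol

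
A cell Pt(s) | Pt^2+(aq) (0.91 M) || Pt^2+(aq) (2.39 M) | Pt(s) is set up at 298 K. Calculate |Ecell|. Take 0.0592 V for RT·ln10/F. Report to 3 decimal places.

0.012 V

For a concentration cell E°cell = 0, since both electrodes use the same couple.
The compartment with the higher Pt^2+(aq) concentration (2.39 M) acts as the cathode; ions are reduced there and produced at the dilute (0.91 M) anode.
With n = 2, Ecell = −(0.0592/2)·log([dilute]/[conc]) = −(0.0592/2)·log(0.91/2.39) = +0.012 V.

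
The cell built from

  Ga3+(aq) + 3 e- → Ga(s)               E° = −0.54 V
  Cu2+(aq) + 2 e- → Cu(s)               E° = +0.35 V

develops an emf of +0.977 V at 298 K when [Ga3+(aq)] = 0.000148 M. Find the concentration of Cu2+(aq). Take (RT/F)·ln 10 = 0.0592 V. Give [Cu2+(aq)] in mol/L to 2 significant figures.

2.4 M

Cu²⁺/Cu is the cathode (higher E°); E°cell = +0.35 − (−0.54) = +0.89 V with n = 6.
Since E = E° − (0.0592/n)·log Q, log Q = n(E° − E)/0.0592 = −8.818.
For 3 Cu2+(aq) + 2 Ga(s) → 3 Cu(s) + 2 Ga3+(aq), the reaction quotient is Q = [Ga3+(aq)]^2 / [Cu2+(aq)]^3.
Substituting the known concentrations and solving, log [Cu2+(aq)] = 0.386 and [Cu2+(aq)] = 2.4 M.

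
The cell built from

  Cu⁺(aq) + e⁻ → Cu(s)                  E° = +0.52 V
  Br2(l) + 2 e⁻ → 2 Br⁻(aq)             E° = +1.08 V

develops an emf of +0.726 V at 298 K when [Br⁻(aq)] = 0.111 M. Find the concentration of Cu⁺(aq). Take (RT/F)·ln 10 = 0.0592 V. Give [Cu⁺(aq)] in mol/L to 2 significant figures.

0.014 M

The Br₂/Br⁻ couple has the larger reduction potential, so it is the cathode: E°cell = +1.08 − (+0.52) = +0.56 V and n = 2.
Rearranging E = E° − (0.0592/n)·log Q gives log Q = 2(+0.56 − (+0.726))/0.0592 = −5.608.
The balanced reaction is Br2(l) + 2 Cu(s) → 2 Br⁻(aq) + 2 Cu⁺(aq), so Q = [Br⁻(aq)]^2·[Cu⁺(aq)]^2.
Isolating [Cu⁺(aq)] in Q = 10^{−5.608} yields log [Cu⁺(aq)] = −1.849, i.e. 0.014 M.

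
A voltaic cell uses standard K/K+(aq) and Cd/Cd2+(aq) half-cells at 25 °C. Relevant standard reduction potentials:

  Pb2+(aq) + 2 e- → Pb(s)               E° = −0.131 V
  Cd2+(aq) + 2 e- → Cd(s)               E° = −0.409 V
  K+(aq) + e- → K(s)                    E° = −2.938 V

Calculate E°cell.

The Cd²⁺/Cd couple has the higher E°, so Cd ion is reduced (cathode) and K is oxidized (anode).
E°cell = E°(cathode) − E°(anode) = −0.409 − (−2.938) = +2.529 V.

+2.529 V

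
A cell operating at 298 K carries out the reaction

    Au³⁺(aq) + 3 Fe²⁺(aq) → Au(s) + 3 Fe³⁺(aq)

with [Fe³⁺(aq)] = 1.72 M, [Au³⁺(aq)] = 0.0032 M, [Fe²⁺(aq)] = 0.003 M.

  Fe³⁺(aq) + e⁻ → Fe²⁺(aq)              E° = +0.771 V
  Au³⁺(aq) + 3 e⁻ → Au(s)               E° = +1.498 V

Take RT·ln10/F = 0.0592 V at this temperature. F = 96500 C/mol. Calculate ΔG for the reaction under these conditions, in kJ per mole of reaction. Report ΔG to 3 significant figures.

−149 kJ/mol

E°cell = +1.498 − (+0.771) = +0.727 V; the balanced reaction transfers n = 3 electrons.
Here Q = [Fe³⁺(aq)]^3 / ([Au³⁺(aq)]·[Fe²⁺(aq)]^3) = 5.89×10^10 (log Q = 10.770), giving E = +0.727 − (0.0592/3)·(10.770) = +0.5145 V.
Then ΔG = −nFE = −3 × 96500 × +0.5145 J/mol = −149 kJ/mol.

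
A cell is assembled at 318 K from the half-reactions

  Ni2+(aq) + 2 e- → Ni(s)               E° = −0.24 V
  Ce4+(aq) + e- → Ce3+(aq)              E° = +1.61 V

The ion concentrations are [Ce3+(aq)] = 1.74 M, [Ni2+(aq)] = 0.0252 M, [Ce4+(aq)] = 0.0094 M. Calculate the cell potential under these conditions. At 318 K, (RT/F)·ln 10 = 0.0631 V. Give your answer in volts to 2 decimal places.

+1.76 V

The Ce⁴⁺/Ce³⁺ couple has the more positive E°, so it is the cathode; Ni²⁺/Ni is the anode.
E°cell = +1.61 − (−0.24) = +1.85 V, with n = 2 electrons transferred.
Balancing gives 2 Ce4+(aq) + Ni(s) → 2 Ce3+(aq) + Ni2+(aq); hence Q = ([Ce3+(aq)]^2·[Ni2+(aq)]) / [Ce4+(aq)]^2 = 863 (log Q = 2.936).
By the Nernst equation, E = +1.85 − (0.0631/2)·(2.936) = +1.76 V.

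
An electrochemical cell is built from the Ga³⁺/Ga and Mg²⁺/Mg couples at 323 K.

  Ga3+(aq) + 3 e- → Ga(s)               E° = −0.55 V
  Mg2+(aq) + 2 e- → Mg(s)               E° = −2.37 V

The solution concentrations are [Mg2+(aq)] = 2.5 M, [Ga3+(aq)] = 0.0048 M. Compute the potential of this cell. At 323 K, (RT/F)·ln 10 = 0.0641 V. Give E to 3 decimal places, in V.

+1.758 V

Ga³⁺/Ga is reduced (cathode, E° = −0.55 V) and Mg²⁺/Mg is oxidized (anode).
E°cell = E°cat − E°an = −0.55 − (−2.37) = +1.82 V; n = 6.
For the overall reaction 2 Ga3+(aq) + 3 Mg(s) → 2 Ga(s) + 3 Mg2+(aq), Q = [Mg2+(aq)]^3 / [Ga3+(aq)]^2 = 6.78×10^5, giving log Q = 5.831.
E = E° − (0.0641/n)·log Q = +1.82 − (0.0641/6)(5.831) = +1.758 V.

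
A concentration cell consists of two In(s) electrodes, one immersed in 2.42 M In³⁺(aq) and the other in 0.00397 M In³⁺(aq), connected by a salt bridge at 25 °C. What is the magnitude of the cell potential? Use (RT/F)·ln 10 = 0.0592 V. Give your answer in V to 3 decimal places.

For a concentration cell E°cell = 0, since both electrodes use the same couple.
The compartment with the higher In³⁺(aq) concentration (2.42 M) acts as the cathode; ions are reduced there and produced at the dilute (0.00397 M) anode.
With n = 3, Ecell = −(0.0592/3)·log([dilute]/[conc]) = −(0.0592/3)·log(0.00397/2.42) = +0.055 V.

0.055 V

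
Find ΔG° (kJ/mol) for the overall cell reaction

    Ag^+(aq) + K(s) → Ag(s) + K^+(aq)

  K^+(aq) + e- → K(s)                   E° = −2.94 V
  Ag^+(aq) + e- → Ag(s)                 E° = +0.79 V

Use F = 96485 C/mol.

−360 kJ/mol

In the reaction as written Ag^+(aq) is reduced, so the Ag⁺/Ag couple is the cathode and K⁺/K is the anode.
E°cell = +0.79 − (−2.94) = +3.73 V; balancing electrons gives n = 1.
ΔG° = −nFE°cell = −(1)(96485)(+3.73) J/mol = −360 kJ/mol.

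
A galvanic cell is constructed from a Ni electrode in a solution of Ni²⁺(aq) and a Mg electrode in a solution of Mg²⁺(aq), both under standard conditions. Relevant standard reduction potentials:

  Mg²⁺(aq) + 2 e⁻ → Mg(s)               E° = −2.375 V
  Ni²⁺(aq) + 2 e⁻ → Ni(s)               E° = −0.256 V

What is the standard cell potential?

Of the two couples in this cell, the one with the more positive reduction potential is reduced at the cathode: here that is Ni²⁺/Ni (−0.256 V); Mg²⁺/Mg (−2.375 V) is the anode.
E°cell = E°(cathode) − E°(anode) = −0.256 − (−2.375) = +2.119 V.

+2.119 V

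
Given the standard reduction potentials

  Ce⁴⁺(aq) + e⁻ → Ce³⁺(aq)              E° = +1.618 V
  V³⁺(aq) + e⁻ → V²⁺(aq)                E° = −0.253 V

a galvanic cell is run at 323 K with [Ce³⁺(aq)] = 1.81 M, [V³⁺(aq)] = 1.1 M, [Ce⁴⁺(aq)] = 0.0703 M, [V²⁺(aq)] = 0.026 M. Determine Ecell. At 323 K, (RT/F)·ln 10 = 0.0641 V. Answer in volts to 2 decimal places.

Since E°(Ce⁴⁺/Ce³⁺) > E°(V³⁺/V²⁺), Ce⁴⁺/Ce³⁺ serves as the cathode.
E°cell = +1.618 − (−0.253) = +1.871 V, with n = 1 electron transferred.
For the overall reaction Ce⁴⁺(aq) + V²⁺(aq) → Ce³⁺(aq) + V³⁺(aq), Q = ([Ce³⁺(aq)]·[V³⁺(aq)]) / ([Ce⁴⁺(aq)]·[V²⁺(aq)]) = 1.09×10^3, giving log Q = 3.037.
Applying E = E° − (RT ln10/nF)·log Q gives +1.871 − (0.0641/1)(3.037) = +1.68 V.

+1.68 V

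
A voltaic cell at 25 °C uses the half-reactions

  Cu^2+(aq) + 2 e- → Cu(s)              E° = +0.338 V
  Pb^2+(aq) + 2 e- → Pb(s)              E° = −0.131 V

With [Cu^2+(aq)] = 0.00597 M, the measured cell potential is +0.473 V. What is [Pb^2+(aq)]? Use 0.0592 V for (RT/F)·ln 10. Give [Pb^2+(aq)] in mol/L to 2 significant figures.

0.0044 M

Cu²⁺/Cu is the cathode (higher E°); E°cell = +0.338 − (−0.131) = +0.469 V with n = 2.
Rearranging E = E° − (0.0592/n)·log Q gives log Q = 2(+0.469 − (+0.473))/0.0592 = −0.135.
For Cu^2+(aq) + Pb(s) → Cu(s) + Pb^2+(aq), the reaction quotient is Q = [Pb^2+(aq)] / [Cu^2+(aq)].
Substituting the known concentrations and solving, log [Pb^2+(aq)] = −2.359 and [Pb^2+(aq)] = 0.0044 M.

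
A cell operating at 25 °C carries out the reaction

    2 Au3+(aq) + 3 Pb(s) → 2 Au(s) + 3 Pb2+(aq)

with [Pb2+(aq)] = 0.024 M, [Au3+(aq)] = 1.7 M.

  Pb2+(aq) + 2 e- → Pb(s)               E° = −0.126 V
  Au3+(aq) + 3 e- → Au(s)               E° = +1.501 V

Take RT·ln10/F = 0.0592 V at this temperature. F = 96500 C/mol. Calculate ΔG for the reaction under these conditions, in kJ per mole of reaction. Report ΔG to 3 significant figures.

With Au³⁺/Au reduced at the cathode, E°cell = +1.501 − (−0.126) = +1.627 V and n = 6.
Q = [Pb2+(aq)]^3 / [Au3+(aq)]^2 = 4.78×10^−6, so log Q = −5.320 and E = +1.627 − (0.0592/6)(−5.320) = +1.6795 V.
ΔG = −nFE = −(6)(96500)(+1.6795) J/mol = −972 kJ/mol.

−972 kJ/mol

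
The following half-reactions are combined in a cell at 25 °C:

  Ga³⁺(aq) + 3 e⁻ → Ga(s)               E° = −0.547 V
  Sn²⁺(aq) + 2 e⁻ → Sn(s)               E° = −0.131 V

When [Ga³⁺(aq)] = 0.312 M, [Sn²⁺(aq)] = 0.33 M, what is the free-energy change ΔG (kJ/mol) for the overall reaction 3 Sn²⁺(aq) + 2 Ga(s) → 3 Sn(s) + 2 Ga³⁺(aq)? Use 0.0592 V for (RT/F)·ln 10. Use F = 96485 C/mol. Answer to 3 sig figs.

−238 kJ/mol

E°cell = −0.131 − (−0.547) = +0.416 V; the balanced reaction transfers n = 6 electrons.
Q = [Ga³⁺(aq)]^2 / [Sn²⁺(aq)]^3 = 2.71, so log Q = 0.433 and E = +0.416 − (0.0592/6)(0.433) = +0.4117 V.
Finally ΔG = −nFE = −(6)(96485 C/mol)(+0.4117 V) = −238 kJ/mol.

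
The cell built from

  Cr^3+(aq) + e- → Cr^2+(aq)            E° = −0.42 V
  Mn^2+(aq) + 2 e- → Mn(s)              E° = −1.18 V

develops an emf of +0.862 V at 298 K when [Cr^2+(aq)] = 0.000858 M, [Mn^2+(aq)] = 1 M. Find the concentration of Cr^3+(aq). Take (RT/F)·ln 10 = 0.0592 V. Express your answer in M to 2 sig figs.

With Cr³⁺/Cr²⁺ at the cathode and Mn²⁺/Mn at the anode, E°cell = −0.42 − (−1.18) = +0.76 V (n = 2).
Since E = E° − (0.0592/n)·log Q, log Q = n(E° − E)/0.0592 = −3.446.
Balancing electrons gives 2 Cr^3+(aq) + Mn(s) → 2 Cr^2+(aq) + Mn^2+(aq); thus Q = ([Cr^2+(aq)]^2·[Mn^2+(aq)]) / [Cr^3+(aq)]^2.
Substituting the known concentrations and solving, log [Cr^3+(aq)] = −1.344 and [Cr^3+(aq)] = 0.045 M.

0.045 M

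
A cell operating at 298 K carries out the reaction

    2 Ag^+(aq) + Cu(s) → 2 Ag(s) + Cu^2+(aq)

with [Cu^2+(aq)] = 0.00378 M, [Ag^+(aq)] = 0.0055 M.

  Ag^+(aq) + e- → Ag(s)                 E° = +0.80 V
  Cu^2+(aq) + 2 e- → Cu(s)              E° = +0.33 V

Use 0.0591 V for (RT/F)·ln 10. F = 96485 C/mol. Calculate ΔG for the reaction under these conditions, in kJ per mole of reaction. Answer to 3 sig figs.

−78.7 kJ/mol

With Ag⁺/Ag reduced at the cathode, E°cell = +0.80 − (+0.33) = +0.47 V and n = 2.
Here Q = [Cu^2+(aq)] / [Ag^+(aq)]^2 = 125 (log Q = 2.097), giving E = +0.47 − (0.0591/2)·(2.097) = +0.4080 V.
Finally ΔG = −nFE = −(2)(96485 C/mol)(+0.4080 V) = −78.7 kJ/mol.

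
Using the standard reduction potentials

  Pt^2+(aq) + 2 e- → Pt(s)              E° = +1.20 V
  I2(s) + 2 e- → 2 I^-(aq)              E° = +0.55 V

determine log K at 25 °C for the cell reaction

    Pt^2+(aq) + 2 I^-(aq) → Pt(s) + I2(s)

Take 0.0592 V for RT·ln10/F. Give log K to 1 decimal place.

log K = 22.0

The Pt²⁺/Pt couple is reduced (cathode); E°cell = +1.20 − (+0.55) = +0.65 V with n = 2.
At equilibrium E = 0, so log K = nE°cell / 0.0592 = (2)(+0.65) / 0.0592 = 22.0.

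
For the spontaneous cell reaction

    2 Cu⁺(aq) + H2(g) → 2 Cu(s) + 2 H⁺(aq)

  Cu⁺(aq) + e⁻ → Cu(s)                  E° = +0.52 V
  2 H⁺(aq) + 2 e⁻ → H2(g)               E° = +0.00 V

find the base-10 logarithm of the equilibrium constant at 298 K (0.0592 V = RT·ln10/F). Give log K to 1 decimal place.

The Cu⁺/Cu couple is reduced (cathode); E°cell = +0.52 − (+0.00) = +0.52 V with n = 2.
At equilibrium E = 0, so log K = nE°cell / 0.0592 = (2)(+0.52) / 0.0592 = 17.6.

log K = 17.6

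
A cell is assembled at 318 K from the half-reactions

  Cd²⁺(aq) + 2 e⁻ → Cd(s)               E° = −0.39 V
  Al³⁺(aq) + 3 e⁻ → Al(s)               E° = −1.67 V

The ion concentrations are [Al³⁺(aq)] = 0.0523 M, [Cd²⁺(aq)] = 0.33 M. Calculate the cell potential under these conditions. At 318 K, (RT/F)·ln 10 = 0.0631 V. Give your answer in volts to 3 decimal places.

+1.292 V

Since E°(Cd²⁺/Cd) > E°(Al³⁺/Al), Cd²⁺/Cd serves as the cathode.
E°cell = −0.39 − (−1.67) = +1.28 V, with n = 6 electrons transferred.
Balancing gives 3 Cd²⁺(aq) + 2 Al(s) → 3 Cd(s) + 2 Al³⁺(aq); hence Q = [Al³⁺(aq)]^2 / [Cd²⁺(aq)]^3 = 0.0761 (log Q = −1.119).
By the Nernst equation, E = +1.28 − (0.0631/6)·(−1.119) = +1.292 V.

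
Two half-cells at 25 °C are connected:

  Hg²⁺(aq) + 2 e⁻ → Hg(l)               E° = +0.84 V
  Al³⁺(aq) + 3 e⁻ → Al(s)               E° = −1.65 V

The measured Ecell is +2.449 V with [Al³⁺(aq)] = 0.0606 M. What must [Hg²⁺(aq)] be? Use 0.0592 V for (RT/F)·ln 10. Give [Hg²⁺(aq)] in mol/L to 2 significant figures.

Hg²⁺/Hg is the cathode (higher E°); E°cell = +0.84 − (−1.65) = +2.49 V with n = 6.
From the Nernst equation, log Q = n(E° − E)/0.0592 = 6·(+2.49 − (+2.449))/0.0592 = 4.155.
For 3 Hg²⁺(aq) + 2 Al(s) → 3 Hg(l) + 2 Al³⁺(aq), the reaction quotient is Q = [Al³⁺(aq)]^2 / [Hg²⁺(aq)]^3.
Solving for the unknown gives log [Hg²⁺(aq)] = −2.197, so [Hg²⁺(aq)] ≈ 0.0064 M.

0.0064 M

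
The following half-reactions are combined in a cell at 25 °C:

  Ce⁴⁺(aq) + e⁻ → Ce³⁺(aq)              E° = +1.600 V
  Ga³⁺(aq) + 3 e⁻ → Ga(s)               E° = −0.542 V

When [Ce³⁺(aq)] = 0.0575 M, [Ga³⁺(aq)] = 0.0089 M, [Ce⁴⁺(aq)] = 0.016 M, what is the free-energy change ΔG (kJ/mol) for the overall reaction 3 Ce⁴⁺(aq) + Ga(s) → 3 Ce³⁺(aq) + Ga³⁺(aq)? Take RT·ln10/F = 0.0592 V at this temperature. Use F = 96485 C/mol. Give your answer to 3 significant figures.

−622 kJ/mol

E°cell = +1.600 − (−0.542) = +2.142 V; the balanced reaction transfers n = 3 electrons.
Here Q = ([Ce³⁺(aq)]^3·[Ga³⁺(aq)]) / [Ce⁴⁺(aq)]^3 = 0.413 (log Q = −0.384), giving E = +2.142 − (0.0592/3)·(−0.384) = +2.1496 V.
Then ΔG = −nFE = −3 × 96485 × +2.1496 J/mol = −622 kJ/mol.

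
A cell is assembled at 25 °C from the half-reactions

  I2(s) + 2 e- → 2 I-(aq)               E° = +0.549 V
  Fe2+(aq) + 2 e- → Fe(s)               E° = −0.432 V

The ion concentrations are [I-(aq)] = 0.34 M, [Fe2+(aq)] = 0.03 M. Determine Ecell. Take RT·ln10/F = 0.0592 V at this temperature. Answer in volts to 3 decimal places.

+1.054 V

I₂/I⁻ is reduced (cathode, E° = +0.549 V) and Fe²⁺/Fe is oxidized (anode).
The standard potential is +0.549 − (−0.432) = +0.981 V and the balanced reaction transfers n = 2 electrons.
Balancing gives I2(s) + Fe(s) → 2 I-(aq) + Fe2+(aq); hence Q = [I-(aq)]^2·[Fe2+(aq)] = 0.00347 (log Q = −2.460).
Applying E = E° − (RT ln10/nF)·log Q gives +0.981 − (0.0592/2)(−2.460) = +1.054 V.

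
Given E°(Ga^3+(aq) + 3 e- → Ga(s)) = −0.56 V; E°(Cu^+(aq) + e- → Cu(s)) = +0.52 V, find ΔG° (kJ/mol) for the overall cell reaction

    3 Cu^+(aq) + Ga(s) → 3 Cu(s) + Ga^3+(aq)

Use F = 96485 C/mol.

−313 kJ/mol

In the reaction as written Cu^+(aq) is reduced, so the Cu⁺/Cu couple is the cathode and Ga³⁺/Ga is the anode.
E°cell = +0.52 − (−0.56) = +1.08 V; balancing electrons gives n = 3.
ΔG° = −nFE°cell = −(3)(96485)(+1.08) J/mol = −313 kJ/mol.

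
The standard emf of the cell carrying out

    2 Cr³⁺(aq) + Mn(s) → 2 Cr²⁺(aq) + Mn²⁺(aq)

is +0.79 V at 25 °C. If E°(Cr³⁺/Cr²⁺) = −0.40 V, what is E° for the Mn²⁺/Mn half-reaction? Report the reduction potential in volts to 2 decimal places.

−1.19 V

In the reaction as written the Cr³⁺/Cr²⁺ couple is reduced (cathode) and Mn²⁺/Mn is oxidized (anode), so E°cell = E°(Cr³⁺/Cr²⁺) − E°(Mn²⁺/Mn).
E°(Mn²⁺/Mn) = E°(cathode) − E°cell = −0.40 − (+0.79) = −1.19 V.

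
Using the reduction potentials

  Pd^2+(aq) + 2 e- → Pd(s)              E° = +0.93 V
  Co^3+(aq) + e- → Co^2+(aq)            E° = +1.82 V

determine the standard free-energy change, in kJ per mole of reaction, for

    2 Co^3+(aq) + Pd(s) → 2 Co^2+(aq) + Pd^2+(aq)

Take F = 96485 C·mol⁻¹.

−172 kJ/mol

In the reaction as written Co^3+(aq) is reduced, so the Co³⁺/Co²⁺ couple is the cathode and Pd²⁺/Pd is the anode.
E°cell = +1.82 − (+0.93) = +0.89 V; balancing electrons gives n = 2.
ΔG° = −nFE°cell = −(2)(96485)(+0.89) J/mol = −172 kJ/mol.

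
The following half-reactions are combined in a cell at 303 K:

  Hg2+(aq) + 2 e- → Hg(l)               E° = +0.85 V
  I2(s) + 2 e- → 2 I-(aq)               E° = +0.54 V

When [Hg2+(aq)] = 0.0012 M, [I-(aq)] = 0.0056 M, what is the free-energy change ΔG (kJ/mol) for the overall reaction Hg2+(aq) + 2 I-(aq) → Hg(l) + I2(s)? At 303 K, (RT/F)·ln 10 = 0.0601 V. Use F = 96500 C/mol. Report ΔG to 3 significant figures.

−16.8 kJ/mol

E°cell = +0.85 − (+0.54) = +0.31 V; the balanced reaction transfers n = 2 electrons.
The reaction quotient is 1 / ([Hg2+(aq)]·[I-(aq)]^2) = 2.66×10^7; by Nernst, E = +0.31 − (0.0601/2)(7.424) = +0.0869 V.
Finally ΔG = −nFE = −(2)(96500 C/mol)(+0.0869 V) = −16.8 kJ/mol.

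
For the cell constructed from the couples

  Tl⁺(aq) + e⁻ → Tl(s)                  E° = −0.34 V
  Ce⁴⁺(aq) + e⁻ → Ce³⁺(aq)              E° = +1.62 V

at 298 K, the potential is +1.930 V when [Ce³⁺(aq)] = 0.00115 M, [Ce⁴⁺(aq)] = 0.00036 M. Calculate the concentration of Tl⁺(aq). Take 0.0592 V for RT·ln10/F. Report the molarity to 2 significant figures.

With Ce⁴⁺/Ce³⁺ at the cathode and Tl⁺/Tl at the anode, E°cell = +1.62 − (−0.34) = +1.96 V (n = 1).
Since E = E° − (0.0592/n)·log Q, log Q = n(E° − E)/0.0592 = 0.507.
The balanced reaction is Ce⁴⁺(aq) + Tl(s) → Ce³⁺(aq) + Tl⁺(aq), so Q = ([Ce³⁺(aq)]·[Tl⁺(aq)]) / [Ce⁴⁺(aq)].
Isolating [Tl⁺(aq)] in Q = 10^{0.507} yields log [Tl⁺(aq)] = 0.003, i.e. 1.0 M.

1.0 M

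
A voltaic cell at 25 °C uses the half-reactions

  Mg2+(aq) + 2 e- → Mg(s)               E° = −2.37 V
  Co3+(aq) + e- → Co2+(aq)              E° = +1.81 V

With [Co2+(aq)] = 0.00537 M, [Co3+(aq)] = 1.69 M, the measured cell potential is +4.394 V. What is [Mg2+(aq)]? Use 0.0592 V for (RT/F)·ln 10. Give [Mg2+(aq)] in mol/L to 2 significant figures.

The Co³⁺/Co²⁺ couple has the larger reduction potential, so it is the cathode: E°cell = +1.81 − (−2.37) = +4.18 V and n = 2.
From the Nernst equation, log Q = n(E° − E)/0.0592 = 2·(+4.18 − (+4.394))/0.0592 = −7.230.
Balancing electrons gives 2 Co3+(aq) + Mg(s) → 2 Co2+(aq) + Mg2+(aq); thus Q = ([Co2+(aq)]^2·[Mg2+(aq)]) / [Co3+(aq)]^2.
Substituting the known concentrations and solving, log [Mg2+(aq)] = −2.234 and [Mg2+(aq)] = 0.0058 M.

0.0058 M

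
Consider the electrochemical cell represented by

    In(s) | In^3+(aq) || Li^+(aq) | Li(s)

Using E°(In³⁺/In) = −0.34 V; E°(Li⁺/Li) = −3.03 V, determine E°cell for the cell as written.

−2.69 V

By convention the left-hand electrode in cell notation is the anode (oxidation) and the right-hand electrode is the cathode (reduction).
E°cell = E°(right) − E°(left) = −3.03 − (−0.34) = −2.69 V.
The negative sign shows that, as written, the cell would require an external voltage to drive the reaction.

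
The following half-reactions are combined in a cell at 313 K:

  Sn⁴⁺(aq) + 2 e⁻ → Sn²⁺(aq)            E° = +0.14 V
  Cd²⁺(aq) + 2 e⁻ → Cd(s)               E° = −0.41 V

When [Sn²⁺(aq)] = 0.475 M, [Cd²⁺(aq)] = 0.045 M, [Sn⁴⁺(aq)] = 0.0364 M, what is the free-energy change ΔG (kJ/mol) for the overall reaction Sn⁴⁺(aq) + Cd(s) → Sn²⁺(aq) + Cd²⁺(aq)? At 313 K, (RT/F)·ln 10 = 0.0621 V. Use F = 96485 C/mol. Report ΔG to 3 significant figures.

E°cell = +0.14 − (−0.41) = +0.55 V; the balanced reaction transfers n = 2 electrons.
Q = ([Sn²⁺(aq)]·[Cd²⁺(aq)]) / [Sn⁴⁺(aq)] = 0.587, so log Q = −0.231 and E = +0.55 − (0.0621/2)(−0.231) = +0.5572 V.
Finally ΔG = −nFE = −(2)(96485 C/mol)(+0.5572 V) = −108 kJ/mol.

−108 kJ/mol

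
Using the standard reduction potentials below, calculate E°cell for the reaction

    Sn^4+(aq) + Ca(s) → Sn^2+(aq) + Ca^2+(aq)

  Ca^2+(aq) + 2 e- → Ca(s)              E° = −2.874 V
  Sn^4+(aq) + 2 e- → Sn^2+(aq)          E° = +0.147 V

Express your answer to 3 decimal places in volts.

In the reaction as written, Sn^4+(aq) is reduced (cathode) and Ca^2+(aq) is produced by oxidation at the anode.
E°cell = E°(cathode) − E°(anode) = +0.147 − (−2.874) = +3.021 V.

+3.021 V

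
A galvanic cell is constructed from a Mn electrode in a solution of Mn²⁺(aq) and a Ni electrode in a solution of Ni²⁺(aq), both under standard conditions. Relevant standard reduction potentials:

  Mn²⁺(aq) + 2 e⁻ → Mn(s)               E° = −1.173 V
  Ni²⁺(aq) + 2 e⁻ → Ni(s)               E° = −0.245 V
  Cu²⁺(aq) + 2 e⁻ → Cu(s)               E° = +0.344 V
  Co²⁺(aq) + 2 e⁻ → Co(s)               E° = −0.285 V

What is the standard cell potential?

+0.928 V

Of the two couples in this cell, the one with the more positive reduction potential is reduced at the cathode: here that is Ni²⁺/Ni (−0.245 V); Mn²⁺/Mn (−1.173 V) is the anode.
E°cell = E°(cathode) − E°(anode) = −0.245 − (−1.173) = +0.928 V.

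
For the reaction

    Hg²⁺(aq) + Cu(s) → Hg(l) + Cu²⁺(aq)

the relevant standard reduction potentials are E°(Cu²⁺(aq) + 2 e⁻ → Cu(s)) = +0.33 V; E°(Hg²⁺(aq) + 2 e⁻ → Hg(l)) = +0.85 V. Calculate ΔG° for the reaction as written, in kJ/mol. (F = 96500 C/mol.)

In the reaction as written Hg²⁺(aq) is reduced, so the Hg²⁺/Hg couple is the cathode and Cu²⁺/Cu is the anode.
E°cell = +0.85 − (+0.33) = +0.52 V; balancing electrons gives n = 2.
ΔG° = −nFE°cell = −(2)(96500)(+0.52) J/mol = −100 kJ/mol.

−100 kJ/mol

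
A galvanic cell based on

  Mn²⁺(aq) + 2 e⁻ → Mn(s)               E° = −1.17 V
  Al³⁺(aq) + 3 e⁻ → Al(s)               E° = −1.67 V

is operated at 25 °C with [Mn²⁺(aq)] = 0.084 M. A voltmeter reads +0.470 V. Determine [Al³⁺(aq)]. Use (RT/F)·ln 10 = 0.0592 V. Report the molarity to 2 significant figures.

0.81 M

With Mn²⁺/Mn at the cathode and Al³⁺/Al at the anode, E°cell = −1.17 − (−1.67) = +0.50 V (n = 6).
Since E = E° − (0.0592/n)·log Q, log Q = n(E° − E)/0.0592 = 3.041.
For 3 Mn²⁺(aq) + 2 Al(s) → 3 Mn(s) + 2 Al³⁺(aq), the reaction quotient is Q = [Al³⁺(aq)]^2 / [Mn²⁺(aq)]^3.
Substituting the known concentrations and solving, log [Al³⁺(aq)] = −0.093 and [Al³⁺(aq)] = 0.81 M.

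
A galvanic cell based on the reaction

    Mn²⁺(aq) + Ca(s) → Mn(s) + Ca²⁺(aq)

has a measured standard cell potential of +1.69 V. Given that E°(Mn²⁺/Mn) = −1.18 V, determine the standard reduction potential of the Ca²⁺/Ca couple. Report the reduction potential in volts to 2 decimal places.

−2.87 V

In the reaction as written the Mn²⁺/Mn couple is reduced (cathode) and Ca²⁺/Ca is oxidized (anode), so E°cell = E°(Mn²⁺/Mn) − E°(Ca²⁺/Ca).
E°(Ca²⁺/Ca) = E°(cathode) − E°cell = −1.18 − (+1.69) = −2.87 V.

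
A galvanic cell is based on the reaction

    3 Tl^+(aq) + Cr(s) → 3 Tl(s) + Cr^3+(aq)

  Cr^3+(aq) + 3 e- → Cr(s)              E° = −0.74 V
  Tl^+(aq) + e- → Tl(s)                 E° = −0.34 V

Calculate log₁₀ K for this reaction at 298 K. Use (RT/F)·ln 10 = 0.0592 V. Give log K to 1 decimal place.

log K = 20.3

The Tl⁺/Tl couple is reduced (cathode); E°cell = −0.34 − (−0.74) = +0.40 V with n = 3.
At equilibrium E = 0, so log K = nE°cell / 0.0592 = (3)(+0.40) / 0.0592 = 20.3.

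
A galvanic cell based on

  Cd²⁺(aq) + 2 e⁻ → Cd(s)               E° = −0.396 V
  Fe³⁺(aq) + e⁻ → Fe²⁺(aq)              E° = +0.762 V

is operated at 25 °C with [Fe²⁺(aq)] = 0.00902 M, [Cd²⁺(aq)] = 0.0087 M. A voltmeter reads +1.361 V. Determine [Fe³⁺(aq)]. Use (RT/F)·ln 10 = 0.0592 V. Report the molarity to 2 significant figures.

2.3 M

Fe³⁺/Fe²⁺ is the cathode (higher E°); E°cell = +0.762 − (−0.396) = +1.158 V with n = 2.
Rearranging E = E° − (0.0592/n)·log Q gives log Q = 2(+1.158 − (+1.361))/0.0592 = −6.858.
The balanced reaction is 2 Fe³⁺(aq) + Cd(s) → 2 Fe²⁺(aq) + Cd²⁺(aq), so Q = ([Fe²⁺(aq)]^2·[Cd²⁺(aq)]) / [Fe³⁺(aq)]^2.
Substituting the known concentrations and solving, log [Fe³⁺(aq)] = 0.354 and [Fe³⁺(aq)] = 2.3 M.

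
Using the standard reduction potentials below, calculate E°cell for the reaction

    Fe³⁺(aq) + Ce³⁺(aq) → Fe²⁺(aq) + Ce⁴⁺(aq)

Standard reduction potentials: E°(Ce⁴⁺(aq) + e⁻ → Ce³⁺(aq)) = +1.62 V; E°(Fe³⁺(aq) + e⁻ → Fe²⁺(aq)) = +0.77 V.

In the reaction as written, Fe³⁺(aq) is reduced (cathode) and Ce⁴⁺(aq) is produced by oxidation at the anode.
E°cell = E°(cathode) − E°(anode) = +0.77 − (+1.62) = −0.85 V.

−0.85 V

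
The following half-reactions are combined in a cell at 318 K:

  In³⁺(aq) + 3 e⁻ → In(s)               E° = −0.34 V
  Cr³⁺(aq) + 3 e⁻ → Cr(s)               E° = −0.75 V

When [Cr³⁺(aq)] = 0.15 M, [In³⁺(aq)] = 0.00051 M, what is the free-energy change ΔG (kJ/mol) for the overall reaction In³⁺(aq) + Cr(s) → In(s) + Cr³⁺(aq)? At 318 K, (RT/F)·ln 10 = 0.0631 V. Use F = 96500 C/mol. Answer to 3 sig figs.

−104 kJ/mol

E°cell = −0.34 − (−0.75) = +0.41 V; the balanced reaction transfers n = 3 electrons.
Here Q = [Cr³⁺(aq)] / [In³⁺(aq)] = 294 (log Q = 2.469), giving E = +0.41 − (0.0631/3)·(2.469) = +0.3581 V.
ΔG = −nFE = −(3)(96500)(+0.3581) J/mol = −104 kJ/mol.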